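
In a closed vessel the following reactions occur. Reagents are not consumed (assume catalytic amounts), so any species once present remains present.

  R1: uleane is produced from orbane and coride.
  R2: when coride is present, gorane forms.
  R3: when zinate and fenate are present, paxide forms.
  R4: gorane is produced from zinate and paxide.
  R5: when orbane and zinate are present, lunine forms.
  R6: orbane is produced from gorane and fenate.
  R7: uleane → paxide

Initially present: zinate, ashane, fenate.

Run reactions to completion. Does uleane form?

No

uleane would need orbane and coride (R1), but coride never forms.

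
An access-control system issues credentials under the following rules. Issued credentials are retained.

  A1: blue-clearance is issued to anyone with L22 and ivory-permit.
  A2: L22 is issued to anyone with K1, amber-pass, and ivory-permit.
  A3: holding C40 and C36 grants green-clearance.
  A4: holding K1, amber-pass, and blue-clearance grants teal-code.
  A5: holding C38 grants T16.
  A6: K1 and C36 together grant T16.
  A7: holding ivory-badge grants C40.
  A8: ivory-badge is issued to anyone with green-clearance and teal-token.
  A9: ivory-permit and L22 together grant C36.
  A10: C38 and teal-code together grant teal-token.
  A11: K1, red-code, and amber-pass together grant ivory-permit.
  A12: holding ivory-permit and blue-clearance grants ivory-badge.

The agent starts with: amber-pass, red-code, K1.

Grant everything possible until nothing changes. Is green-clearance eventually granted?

Holding K1, red-code, and amber-pass grants ivory-permit (A11).
Holding K1, amber-pass, and ivory-permit grants L22 (A2).
Holding ivory-permit and L22 grants C36 (A9).
Holding L22 and ivory-permit grants blue-clearance (A1).
Holding ivory-permit and blue-clearance grants ivory-badge (A12).
Holding ivory-badge grants C40 (A7).
Holding C40 and C36 grants green-clearance (A3).

Yes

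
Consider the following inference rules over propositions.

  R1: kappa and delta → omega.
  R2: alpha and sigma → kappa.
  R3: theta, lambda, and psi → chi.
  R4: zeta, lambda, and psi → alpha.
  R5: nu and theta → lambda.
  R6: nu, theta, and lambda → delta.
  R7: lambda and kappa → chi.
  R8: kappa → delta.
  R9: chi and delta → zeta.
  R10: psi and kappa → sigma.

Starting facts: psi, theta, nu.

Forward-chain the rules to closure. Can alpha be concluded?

From nu and theta, R5 gives lambda.
From theta, lambda, and psi, R3 gives chi.
nu, theta, and lambda hold, so delta follows (R6).
chi and delta hold, so zeta follows (R9).
From zeta, lambda, and psi, R4 gives alpha.

Yes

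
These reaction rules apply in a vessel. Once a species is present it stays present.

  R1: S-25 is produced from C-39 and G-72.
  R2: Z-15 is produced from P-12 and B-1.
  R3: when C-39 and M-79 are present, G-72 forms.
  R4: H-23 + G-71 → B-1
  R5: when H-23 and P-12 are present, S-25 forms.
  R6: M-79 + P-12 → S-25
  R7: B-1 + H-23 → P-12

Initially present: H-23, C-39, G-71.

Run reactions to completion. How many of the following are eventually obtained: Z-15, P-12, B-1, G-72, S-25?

4

H-23 and G-71 present → B-1 forms (R4).
B-1 and H-23 present → P-12 forms (R7).
P-12 and B-1 present → Z-15 forms (R2).
H-23 and P-12 present → S-25 forms (R5).
Z-15: reached.
P-12: reached.
B-1: reached.
G-72 would need C-39 and M-79 (R3), but M-79 never forms.
S-25: reached.
Reached: Z-15, P-12, B-1, and S-25 — 4 of the 5.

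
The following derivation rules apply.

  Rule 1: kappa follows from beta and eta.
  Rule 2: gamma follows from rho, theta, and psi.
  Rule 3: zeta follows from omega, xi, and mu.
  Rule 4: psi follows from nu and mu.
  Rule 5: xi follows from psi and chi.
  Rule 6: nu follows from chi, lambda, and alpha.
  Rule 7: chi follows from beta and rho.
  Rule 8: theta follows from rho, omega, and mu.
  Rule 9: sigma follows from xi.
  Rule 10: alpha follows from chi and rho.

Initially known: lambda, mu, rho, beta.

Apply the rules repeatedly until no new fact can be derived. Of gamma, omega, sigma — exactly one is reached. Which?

sigma

beta and rho hold, so chi follows (Rule 7).
chi and rho hold, so alpha follows (Rule 10).
From chi, lambda, and alpha, Rule 6 gives nu.
nu and mu hold, so psi follows (Rule 4).
From psi and chi, Rule 5 gives xi.
From xi, Rule 9 gives sigma.
gamma would need rho, theta, and psi (Rule 2), but theta is never established. No rule produces omega, and it is not given.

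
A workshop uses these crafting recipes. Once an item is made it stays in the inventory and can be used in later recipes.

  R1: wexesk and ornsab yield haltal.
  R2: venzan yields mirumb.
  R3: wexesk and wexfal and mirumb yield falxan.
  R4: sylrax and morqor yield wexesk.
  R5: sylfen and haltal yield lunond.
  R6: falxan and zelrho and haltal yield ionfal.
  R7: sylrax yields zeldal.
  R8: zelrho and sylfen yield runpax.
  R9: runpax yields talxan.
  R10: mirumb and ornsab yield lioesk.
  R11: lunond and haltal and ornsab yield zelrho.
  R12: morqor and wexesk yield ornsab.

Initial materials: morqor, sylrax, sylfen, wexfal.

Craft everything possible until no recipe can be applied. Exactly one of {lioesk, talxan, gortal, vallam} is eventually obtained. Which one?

Using R4, sylrax and morqor make wexesk.
morqor and wexesk → ornsab (R12).
Using R1, wexesk and ornsab make haltal.
Using R5, sylfen and haltal make lunond.
Using R11, lunond, haltal, and ornsab make zelrho.
zelrho and sylfen → runpax (R8).
Using R9, runpax makes talxan.
No rule produces gortal, and it is not given. lioesk would need mirumb and ornsab (R10), but mirumb is never obtained. No rule produces vallam, and it is not given.

talxan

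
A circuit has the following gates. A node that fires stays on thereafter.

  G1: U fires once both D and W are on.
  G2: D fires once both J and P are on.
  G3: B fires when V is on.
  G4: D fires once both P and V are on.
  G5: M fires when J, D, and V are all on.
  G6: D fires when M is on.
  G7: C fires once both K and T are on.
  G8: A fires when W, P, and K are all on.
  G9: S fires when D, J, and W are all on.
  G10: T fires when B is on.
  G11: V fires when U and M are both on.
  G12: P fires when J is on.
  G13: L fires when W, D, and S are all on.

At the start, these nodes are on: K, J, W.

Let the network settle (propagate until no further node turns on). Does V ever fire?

No

V would need U and M (G11), but M never turns on.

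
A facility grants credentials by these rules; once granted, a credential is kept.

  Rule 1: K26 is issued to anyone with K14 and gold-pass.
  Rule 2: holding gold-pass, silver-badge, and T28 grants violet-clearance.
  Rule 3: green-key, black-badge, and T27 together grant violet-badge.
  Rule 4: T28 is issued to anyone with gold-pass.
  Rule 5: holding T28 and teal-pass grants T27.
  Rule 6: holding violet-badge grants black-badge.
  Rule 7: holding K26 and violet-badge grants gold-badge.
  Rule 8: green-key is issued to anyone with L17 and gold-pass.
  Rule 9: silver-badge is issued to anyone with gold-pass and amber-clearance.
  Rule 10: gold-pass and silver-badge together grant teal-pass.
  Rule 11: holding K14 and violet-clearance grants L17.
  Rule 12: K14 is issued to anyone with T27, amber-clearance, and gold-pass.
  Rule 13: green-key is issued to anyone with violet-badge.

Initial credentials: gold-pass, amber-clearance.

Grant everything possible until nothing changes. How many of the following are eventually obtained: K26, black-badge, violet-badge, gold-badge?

1

Holding gold-pass and amber-clearance grants silver-badge (Rule 9).
Holding gold-pass grants T28 (Rule 4).
Holding gold-pass and silver-badge grants teal-pass (Rule 10).
Holding T28 and teal-pass grants T27 (Rule 5).
Holding T27, amber-clearance, and gold-pass grants K14 (Rule 12).
Holding K14 and gold-pass grants K26 (Rule 1).
K26: reached.
black-badge would need violet-badge (Rule 6), but violet-badge is never granted.
violet-badge would need green-key, black-badge, and T27 (Rule 3), but black-badge is never granted.
gold-badge would need K26 and violet-badge (Rule 7), but violet-badge is never granted.
Reached: K26 — 1 of the 4.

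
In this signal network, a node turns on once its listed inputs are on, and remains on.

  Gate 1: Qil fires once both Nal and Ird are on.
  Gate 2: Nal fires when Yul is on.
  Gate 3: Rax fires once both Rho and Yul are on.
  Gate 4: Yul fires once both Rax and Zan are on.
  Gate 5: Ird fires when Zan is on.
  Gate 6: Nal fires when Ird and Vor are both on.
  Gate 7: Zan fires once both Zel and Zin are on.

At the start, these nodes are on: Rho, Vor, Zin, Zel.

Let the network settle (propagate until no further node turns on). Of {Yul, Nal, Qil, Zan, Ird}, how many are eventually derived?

4

Zel and Zin are on, so Zan fires (Gate 7).
Zan is on, so Ird fires (Gate 5).
Ird and Vor are on, so Nal fires (Gate 6).
Nal and Ird are on, so Qil fires (Gate 1).
Yul would need Rax and Zan (Gate 4), but Rax never turns on.
Nal: reached.
Qil: reached.
Zan: reached.
Ird: reached.
Reached: Nal, Qil, Zan, and Ird — 4 of the 5.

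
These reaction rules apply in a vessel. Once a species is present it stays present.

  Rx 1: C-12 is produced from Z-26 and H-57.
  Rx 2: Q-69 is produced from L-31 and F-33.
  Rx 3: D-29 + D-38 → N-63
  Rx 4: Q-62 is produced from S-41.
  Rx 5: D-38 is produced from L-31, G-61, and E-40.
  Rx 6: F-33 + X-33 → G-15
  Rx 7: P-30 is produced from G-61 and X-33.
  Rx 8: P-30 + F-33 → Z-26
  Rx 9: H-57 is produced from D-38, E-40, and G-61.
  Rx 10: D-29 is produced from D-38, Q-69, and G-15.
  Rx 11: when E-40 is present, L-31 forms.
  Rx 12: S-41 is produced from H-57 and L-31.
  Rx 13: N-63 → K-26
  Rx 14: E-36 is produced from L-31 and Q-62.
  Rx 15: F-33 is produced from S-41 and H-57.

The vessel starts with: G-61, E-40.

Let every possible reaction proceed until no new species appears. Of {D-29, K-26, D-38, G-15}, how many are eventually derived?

1

E-40 present → L-31 forms (Rx 11).
L-31, G-61, and E-40 present → D-38 forms (Rx 5).
D-29 would need D-38, Q-69, and G-15 (Rx 10), but G-15 never forms.
K-26 would need N-63 (Rx 13), but N-63 never forms.
D-38: reached.
G-15 would need F-33 and X-33 (Rx 6), but X-33 never forms.
Reached: D-38 — 1 of the 4.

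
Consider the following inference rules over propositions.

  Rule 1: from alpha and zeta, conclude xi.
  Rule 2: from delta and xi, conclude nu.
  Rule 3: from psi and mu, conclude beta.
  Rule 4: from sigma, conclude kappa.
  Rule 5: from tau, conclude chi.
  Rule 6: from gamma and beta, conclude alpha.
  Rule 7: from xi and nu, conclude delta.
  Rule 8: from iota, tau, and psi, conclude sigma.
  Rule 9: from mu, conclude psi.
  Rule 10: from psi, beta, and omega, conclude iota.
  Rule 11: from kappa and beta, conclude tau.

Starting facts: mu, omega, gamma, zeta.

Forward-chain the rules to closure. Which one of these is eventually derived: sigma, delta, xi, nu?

mu holds, so psi follows (Rule 9).
psi and mu hold, so beta follows (Rule 3).
gamma and beta hold, so alpha follows (Rule 6).
From alpha and zeta, Rule 1 gives xi.
nu would need delta and xi (Rule 2), but delta is never established. delta would need xi and nu (Rule 7), but nu is never established. sigma would need iota, tau, and psi (Rule 8), but tau is never established.

xi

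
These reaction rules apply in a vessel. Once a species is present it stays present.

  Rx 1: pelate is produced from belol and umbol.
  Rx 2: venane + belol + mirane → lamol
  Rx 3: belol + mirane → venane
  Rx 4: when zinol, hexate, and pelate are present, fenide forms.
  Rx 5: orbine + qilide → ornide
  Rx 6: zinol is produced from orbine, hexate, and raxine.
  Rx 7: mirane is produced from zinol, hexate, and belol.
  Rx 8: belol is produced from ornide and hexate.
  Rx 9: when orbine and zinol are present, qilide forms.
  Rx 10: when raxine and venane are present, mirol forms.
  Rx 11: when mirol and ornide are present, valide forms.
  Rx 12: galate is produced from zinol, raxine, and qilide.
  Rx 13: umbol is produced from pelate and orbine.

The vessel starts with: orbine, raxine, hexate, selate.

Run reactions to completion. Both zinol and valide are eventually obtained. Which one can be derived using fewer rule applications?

zinol

zinol: orbine, hexate, and raxine present → zinol forms (Rx 6). [1 rule application]
valide: orbine, hexate, and raxine present → zinol forms (Rx 6). orbine and zinol present → qilide forms (Rx 9). orbine and qilide present → ornide forms (Rx 5). ornide and hexate present → belol forms (Rx 8). zinol, hexate, and belol present → mirane forms (Rx 7). belol and mirane present → venane forms (Rx 3). raxine and venane present → mirol forms (Rx 10). mirol and ornide present → valide forms (Rx 11). [8 rule applications]
zinol needs fewer.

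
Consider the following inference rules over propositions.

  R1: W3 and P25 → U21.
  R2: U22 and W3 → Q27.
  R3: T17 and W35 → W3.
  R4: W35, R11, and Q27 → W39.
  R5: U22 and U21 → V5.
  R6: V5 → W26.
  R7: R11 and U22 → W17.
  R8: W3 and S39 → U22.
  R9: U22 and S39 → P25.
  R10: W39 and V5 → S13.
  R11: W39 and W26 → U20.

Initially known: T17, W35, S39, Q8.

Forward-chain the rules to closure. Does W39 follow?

No

W39 would need W35, R11, and Q27 (R4), but R11 is never established.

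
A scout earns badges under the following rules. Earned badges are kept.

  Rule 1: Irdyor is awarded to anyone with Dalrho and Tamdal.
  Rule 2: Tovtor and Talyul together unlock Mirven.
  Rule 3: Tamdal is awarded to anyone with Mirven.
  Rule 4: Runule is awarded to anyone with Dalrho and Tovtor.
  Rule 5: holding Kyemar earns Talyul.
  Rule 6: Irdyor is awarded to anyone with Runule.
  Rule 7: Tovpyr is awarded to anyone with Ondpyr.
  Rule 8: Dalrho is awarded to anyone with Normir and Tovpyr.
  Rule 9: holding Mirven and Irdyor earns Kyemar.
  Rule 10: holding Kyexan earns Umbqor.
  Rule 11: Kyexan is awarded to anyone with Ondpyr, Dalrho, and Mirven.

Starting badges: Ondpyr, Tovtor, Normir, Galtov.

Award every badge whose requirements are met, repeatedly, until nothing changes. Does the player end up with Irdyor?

With Ondpyr, Tovpyr is earned (Rule 7).
With Normir and Tovpyr, Dalrho is earned (Rule 8).
With Dalrho and Tovtor, Runule is earned (Rule 4).
With Runule, Irdyor is earned (Rule 6).

Yes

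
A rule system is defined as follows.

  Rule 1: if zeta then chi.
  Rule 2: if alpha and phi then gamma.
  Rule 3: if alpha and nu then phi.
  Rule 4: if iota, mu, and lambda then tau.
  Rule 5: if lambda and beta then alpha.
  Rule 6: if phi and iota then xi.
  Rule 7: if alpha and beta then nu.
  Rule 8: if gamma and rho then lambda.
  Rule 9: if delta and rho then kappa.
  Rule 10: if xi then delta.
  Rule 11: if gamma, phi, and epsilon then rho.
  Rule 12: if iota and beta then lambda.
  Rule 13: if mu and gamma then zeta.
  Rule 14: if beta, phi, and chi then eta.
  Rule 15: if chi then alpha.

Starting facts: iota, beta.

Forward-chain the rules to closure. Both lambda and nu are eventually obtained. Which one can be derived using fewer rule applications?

lambda

lambda: From iota and beta, Rule 12 gives lambda. [1 rule application]
nu: From iota and beta, Rule 12 gives lambda. lambda and beta hold, so alpha follows (Rule 5). alpha and beta hold, so nu follows (Rule 7). [3 rule applications]
lambda needs fewer.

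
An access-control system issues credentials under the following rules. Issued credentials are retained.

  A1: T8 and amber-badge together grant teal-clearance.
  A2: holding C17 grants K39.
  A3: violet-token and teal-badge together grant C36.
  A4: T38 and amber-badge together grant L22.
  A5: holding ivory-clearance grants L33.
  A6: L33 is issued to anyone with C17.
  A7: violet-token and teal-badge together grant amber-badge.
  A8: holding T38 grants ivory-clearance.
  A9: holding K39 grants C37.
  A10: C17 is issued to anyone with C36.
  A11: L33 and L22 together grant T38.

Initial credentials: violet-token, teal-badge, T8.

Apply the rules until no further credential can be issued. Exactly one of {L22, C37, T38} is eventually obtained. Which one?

C37

Holding violet-token and teal-badge grants C36 (A3).
Holding C36 grants C17 (A10).
Holding C17 grants K39 (A2).
Holding K39 grants C37 (A9).
T38 would need L33 and L22 (A11), but L22 is never granted. L22 would need T38 and amber-badge (A4), but T38 is never granted.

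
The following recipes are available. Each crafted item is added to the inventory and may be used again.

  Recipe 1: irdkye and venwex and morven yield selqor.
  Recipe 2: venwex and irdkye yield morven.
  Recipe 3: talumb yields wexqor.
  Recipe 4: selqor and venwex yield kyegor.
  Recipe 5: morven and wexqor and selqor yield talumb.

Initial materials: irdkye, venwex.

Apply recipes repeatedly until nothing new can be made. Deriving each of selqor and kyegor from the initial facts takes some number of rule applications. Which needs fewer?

selqor: venwex and irdkye → morven (Recipe 2). irdkye and venwex and morven → selqor (Recipe 1). [2 rule applications]
kyegor: venwex and irdkye → morven (Recipe 2). Using Recipe 1, irdkye, venwex, and morven make selqor. selqor and venwex → kyegor (Recipe 4). [3 rule applications]
selqor needs fewer.

selqor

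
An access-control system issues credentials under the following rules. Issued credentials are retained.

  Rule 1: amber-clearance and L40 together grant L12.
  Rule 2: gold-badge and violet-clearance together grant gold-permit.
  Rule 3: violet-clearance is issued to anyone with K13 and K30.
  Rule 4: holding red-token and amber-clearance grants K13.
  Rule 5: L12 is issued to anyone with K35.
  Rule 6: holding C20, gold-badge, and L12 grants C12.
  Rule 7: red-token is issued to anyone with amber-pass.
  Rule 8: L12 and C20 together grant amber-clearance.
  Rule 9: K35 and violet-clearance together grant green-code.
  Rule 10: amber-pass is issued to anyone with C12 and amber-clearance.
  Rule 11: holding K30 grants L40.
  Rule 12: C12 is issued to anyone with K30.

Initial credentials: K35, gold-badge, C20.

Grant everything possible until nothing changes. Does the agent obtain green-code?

No

green-code would need K35 and violet-clearance (Rule 9), but violet-clearance is never granted.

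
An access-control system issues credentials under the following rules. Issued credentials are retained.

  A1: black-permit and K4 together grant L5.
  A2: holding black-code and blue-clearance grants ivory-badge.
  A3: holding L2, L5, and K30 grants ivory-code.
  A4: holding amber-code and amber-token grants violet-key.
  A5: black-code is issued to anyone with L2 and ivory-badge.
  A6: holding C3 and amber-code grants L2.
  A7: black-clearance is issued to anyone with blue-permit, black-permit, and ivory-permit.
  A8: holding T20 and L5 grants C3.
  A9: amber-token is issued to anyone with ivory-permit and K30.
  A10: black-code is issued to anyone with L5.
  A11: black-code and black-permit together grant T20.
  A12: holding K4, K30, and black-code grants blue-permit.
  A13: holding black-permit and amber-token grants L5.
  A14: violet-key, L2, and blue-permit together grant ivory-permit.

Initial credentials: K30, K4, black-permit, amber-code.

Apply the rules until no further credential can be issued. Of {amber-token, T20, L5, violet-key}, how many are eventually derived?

2

Holding black-permit and K4 grants L5 (A1).
Holding L5 grants black-code (A10).
Holding black-code and black-permit grants T20 (A11).
amber-token would need ivory-permit and K30 (A9), but ivory-permit is never granted.
T20: reached.
L5: reached.
violet-key would need amber-code and amber-token (A4), but amber-token is never granted.
Reached: T20 and L5 — 2 of the 4.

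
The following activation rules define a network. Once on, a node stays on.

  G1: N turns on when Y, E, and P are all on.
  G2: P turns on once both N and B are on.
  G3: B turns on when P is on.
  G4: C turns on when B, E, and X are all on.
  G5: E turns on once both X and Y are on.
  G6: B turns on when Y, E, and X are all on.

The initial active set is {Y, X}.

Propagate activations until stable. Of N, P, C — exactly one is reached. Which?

C

X and Y are on, so E turns on (G5).
G6: Y, E, and X on → B on.
B, E, and X are on, so C turns on (G4).
P would need N and B (G2), but N never turns on. N would need Y, E, and P (G1), but P never turns on.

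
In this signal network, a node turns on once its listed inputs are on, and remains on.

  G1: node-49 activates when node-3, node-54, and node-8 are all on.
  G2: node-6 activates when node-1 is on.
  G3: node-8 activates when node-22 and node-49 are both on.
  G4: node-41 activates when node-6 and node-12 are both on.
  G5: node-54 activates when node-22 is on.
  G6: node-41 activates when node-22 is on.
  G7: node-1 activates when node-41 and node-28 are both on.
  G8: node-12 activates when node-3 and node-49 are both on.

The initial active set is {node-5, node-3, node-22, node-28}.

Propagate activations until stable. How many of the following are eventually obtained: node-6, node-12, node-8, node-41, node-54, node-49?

G5: node-22 on → node-54 on.
G6: node-22 on → node-41 on.
node-41 and node-28 are on, so node-1 activates (G7).
node-1 is on, so node-6 activates (G2).
node-6: reached.
node-12 would need node-3 and node-49 (G8), but node-49 never turns on.
node-8 would need node-22 and node-49 (G3), but node-49 never turns on.
node-41: reached.
node-54: reached.
node-49 would need node-3, node-54, and node-8 (G1), but node-8 never turns on.
Reached: node-6, node-41, and node-54 — 3 of the 6.

3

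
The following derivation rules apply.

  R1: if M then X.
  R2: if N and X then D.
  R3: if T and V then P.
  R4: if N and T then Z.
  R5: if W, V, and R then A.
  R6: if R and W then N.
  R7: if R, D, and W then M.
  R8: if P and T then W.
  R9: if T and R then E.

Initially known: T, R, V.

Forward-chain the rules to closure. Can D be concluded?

D would need N and X (R2), but X is never established.

No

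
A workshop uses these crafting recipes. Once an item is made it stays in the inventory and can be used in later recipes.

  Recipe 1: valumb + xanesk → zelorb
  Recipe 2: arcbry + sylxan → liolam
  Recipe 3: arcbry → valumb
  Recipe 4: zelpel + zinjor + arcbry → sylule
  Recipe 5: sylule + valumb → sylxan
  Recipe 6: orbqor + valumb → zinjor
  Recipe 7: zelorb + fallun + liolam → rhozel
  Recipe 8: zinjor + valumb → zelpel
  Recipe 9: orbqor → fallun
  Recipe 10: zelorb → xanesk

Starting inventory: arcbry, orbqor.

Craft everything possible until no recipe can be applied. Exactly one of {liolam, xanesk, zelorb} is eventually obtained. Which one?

arcbry → valumb (Recipe 3).
Using Recipe 6, orbqor and valumb make zinjor.
Using Recipe 8, zinjor and valumb make zelpel.
zelpel + zinjor + arcbry → sylule (Recipe 4).
sylule + valumb → sylxan (Recipe 5).
Using Recipe 2, arcbry and sylxan make liolam.
xanesk would need zelorb (Recipe 10), but zelorb is never obtained. zelorb would need valumb and xanesk (Recipe 1), but xanesk is never obtained.

liolam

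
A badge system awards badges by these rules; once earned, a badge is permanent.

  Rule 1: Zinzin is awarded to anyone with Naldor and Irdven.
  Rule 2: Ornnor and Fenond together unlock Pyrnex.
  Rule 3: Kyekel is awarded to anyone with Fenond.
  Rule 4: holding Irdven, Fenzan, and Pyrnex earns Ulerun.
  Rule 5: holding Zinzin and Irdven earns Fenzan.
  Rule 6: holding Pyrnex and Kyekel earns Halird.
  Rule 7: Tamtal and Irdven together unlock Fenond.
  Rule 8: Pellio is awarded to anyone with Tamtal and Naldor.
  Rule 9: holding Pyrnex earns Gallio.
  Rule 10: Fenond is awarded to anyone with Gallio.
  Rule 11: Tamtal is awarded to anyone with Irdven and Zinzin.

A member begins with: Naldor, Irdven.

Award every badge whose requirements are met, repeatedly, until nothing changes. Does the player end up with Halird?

No

Halird would need Pyrnex and Kyekel (Rule 6), but Pyrnex is never earned.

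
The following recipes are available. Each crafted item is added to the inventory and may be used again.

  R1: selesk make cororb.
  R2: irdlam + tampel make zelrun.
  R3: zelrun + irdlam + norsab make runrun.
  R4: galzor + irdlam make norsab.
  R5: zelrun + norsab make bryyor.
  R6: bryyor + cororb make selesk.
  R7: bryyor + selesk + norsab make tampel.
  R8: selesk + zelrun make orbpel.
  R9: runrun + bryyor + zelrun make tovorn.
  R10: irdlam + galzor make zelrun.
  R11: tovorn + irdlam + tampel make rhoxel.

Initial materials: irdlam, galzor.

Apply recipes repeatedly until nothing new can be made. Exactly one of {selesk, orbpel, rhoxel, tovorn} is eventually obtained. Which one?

tovorn

galzor + irdlam → norsab (R4).
Using R10, irdlam and galzor make zelrun.
Using R3, zelrun, irdlam, and norsab make runrun.
Using R5, zelrun and norsab make bryyor.
Using R9, runrun, bryyor, and zelrun make tovorn.
rhoxel would need tovorn, irdlam, and tampel (R11), but tampel is never obtained. orbpel would need selesk and zelrun (R8), but selesk is never obtained. selesk would need bryyor and cororb (R6), but cororb is never obtained.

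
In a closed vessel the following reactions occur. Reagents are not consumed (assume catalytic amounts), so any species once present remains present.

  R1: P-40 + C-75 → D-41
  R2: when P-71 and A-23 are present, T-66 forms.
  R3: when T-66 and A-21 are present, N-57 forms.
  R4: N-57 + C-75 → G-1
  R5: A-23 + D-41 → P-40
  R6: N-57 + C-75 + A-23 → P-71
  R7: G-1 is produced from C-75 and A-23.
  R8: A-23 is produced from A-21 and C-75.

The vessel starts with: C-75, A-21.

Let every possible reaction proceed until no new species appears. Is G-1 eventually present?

Yes

A-21 and C-75 present → A-23 forms (R8).
C-75 and A-23 present → G-1 forms (R7).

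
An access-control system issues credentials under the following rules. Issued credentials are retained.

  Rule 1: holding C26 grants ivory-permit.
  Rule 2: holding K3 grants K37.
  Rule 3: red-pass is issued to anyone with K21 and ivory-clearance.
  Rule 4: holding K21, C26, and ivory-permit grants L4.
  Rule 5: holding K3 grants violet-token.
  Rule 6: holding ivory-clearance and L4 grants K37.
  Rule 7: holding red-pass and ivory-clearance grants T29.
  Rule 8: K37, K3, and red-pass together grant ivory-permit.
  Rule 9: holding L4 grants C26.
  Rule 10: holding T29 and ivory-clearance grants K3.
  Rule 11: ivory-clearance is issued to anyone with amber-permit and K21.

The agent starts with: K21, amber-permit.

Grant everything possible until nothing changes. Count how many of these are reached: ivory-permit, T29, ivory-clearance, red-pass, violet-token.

5

Holding amber-permit and K21 grants ivory-clearance (Rule 11).
Holding K21 and ivory-clearance grants red-pass (Rule 3).
Holding red-pass and ivory-clearance grants T29 (Rule 7).
Holding T29 and ivory-clearance grants K3 (Rule 10).
Holding K3 grants violet-token (Rule 5).
Holding K3 grants K37 (Rule 2).
Holding K37, K3, and red-pass grants ivory-permit (Rule 8).
ivory-permit: reached.
T29: reached.
ivory-clearance: reached.
red-pass: reached.
violet-token: reached.
All 5 are reached.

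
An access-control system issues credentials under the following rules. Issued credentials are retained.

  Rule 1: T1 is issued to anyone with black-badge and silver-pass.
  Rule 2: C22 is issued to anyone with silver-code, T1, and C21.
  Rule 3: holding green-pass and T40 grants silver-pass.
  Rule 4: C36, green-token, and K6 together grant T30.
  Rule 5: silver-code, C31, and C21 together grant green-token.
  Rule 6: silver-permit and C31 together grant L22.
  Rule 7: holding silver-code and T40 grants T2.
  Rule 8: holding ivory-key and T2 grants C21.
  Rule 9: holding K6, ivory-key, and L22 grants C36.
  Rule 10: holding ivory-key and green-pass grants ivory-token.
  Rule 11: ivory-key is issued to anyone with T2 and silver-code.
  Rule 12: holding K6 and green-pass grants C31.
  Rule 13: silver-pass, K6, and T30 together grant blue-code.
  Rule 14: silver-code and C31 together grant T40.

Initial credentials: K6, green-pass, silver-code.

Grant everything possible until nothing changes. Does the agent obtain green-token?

Yes

Holding K6 and green-pass grants C31 (Rule 12).
Holding silver-code and C31 grants T40 (Rule 14).
Holding silver-code and T40 grants T2 (Rule 7).
Holding T2 and silver-code grants ivory-key (Rule 11).
Holding ivory-key and T2 grants C21 (Rule 8).
Holding silver-code, C31, and C21 grants green-token (Rule 5).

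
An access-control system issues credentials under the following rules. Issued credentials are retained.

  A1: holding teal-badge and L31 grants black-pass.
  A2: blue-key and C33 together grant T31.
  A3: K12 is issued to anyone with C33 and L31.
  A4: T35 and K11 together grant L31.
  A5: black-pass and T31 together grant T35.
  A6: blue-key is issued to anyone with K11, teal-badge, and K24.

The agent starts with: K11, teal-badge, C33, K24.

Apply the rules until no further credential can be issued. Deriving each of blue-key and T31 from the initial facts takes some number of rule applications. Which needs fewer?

blue-key: Holding K11, teal-badge, and K24 grants blue-key (A6). [1 rule application]
T31: Holding K11, teal-badge, and K24 grants blue-key (A6). Holding blue-key and C33 grants T31 (A2). [2 rule applications]
blue-key needs fewer.

blue-key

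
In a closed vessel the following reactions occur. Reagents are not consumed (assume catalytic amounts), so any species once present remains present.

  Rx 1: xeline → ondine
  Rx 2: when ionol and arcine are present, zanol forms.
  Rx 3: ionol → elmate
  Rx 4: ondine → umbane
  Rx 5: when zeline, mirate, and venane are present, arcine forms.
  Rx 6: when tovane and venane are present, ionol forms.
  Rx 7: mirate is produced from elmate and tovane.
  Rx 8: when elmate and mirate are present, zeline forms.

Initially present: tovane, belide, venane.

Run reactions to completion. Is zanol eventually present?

Yes

tovane and venane present → ionol forms (Rx 6).
ionol present → elmate forms (Rx 3).
elmate and tovane present → mirate forms (Rx 7).
elmate and mirate present → zeline forms (Rx 8).
zeline, mirate, and venane present → arcine forms (Rx 5).
ionol and arcine present → zanol forms (Rx 2).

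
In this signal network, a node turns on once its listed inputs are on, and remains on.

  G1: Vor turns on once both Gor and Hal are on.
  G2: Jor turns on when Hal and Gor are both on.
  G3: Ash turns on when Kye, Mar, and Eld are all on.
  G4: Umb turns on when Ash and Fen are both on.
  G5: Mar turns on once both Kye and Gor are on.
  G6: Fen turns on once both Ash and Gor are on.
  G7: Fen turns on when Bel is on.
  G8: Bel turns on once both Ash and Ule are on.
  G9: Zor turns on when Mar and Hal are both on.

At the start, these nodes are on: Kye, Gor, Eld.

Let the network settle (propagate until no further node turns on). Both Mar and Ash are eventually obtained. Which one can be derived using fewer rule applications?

Mar

Mar: Kye and Gor are on, so Mar turns on (G5). [1 rule application]
Ash: G5: Kye and Gor on → Mar on. G3: Kye, Mar, and Eld on → Ash on. [2 rule applications]
Mar needs fewer.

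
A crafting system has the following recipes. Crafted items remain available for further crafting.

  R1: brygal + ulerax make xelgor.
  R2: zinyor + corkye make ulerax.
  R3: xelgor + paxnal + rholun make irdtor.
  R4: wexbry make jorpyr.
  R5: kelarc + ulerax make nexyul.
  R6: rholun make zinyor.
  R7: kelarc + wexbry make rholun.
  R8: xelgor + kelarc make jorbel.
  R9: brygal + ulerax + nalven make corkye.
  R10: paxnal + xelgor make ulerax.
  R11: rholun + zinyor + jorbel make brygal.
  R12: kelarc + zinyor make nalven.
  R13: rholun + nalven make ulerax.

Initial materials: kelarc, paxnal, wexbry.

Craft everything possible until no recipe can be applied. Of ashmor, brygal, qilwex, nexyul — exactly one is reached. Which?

kelarc + wexbry → rholun (R7).
Using R6, rholun makes zinyor.
Using R12, kelarc and zinyor make nalven.
rholun + nalven → ulerax (R13).
Using R5, kelarc and ulerax make nexyul.
brygal would need rholun, zinyor, and jorbel (R11), but jorbel is never obtained. No rule produces ashmor, and it is not given. No rule produces qilwex, and it is not given.

nexyul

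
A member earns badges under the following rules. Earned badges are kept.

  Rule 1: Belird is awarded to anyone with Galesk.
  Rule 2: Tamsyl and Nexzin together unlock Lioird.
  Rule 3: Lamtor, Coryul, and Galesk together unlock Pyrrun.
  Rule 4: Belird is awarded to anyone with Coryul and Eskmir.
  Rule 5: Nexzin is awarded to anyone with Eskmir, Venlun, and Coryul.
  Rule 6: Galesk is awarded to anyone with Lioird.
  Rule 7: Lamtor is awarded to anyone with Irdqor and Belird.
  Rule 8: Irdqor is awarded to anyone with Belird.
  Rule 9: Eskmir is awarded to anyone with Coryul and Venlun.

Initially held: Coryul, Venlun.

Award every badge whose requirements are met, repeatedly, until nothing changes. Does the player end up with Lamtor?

With Coryul and Venlun, Eskmir is earned (Rule 9).
With Coryul and Eskmir, Belird is earned (Rule 4).
With Belird, Irdqor is earned (Rule 8).
With Irdqor and Belird, Lamtor is earned (Rule 7).

Yes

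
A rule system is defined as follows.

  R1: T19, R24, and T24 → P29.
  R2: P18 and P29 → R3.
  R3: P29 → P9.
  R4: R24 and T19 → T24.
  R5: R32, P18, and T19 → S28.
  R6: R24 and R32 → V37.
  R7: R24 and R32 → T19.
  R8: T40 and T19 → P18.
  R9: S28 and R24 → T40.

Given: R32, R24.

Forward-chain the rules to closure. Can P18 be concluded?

No

P18 would need T40 and T19 (R8), but T40 is never established.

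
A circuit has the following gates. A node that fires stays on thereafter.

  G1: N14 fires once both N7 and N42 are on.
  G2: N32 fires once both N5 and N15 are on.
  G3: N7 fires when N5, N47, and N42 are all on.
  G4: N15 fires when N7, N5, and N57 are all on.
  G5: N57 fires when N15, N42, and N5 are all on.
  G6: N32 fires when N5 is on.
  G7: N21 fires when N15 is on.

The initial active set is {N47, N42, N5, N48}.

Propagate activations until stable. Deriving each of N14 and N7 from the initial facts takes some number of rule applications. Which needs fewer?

N7

N7: N5, N47, and N42 are on, so N7 fires (G3). [1 rule application]
N14: G3: N5, N47, and N42 on → N7 on. G1: N7 and N42 on → N14 on. [2 rule applications]
N7 needs fewer.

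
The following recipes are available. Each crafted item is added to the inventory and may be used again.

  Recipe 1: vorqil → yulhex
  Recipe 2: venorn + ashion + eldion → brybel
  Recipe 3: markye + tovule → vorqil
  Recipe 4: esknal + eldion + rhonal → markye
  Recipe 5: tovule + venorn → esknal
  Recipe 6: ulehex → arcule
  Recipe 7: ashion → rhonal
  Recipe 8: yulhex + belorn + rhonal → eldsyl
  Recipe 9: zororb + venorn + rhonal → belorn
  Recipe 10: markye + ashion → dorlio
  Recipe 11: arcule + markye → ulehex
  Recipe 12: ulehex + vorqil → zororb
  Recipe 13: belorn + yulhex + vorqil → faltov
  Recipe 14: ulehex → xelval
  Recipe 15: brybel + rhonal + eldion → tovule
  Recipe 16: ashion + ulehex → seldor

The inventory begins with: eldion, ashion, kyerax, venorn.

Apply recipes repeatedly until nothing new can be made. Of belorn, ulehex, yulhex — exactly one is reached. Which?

Using Recipe 2, venorn, ashion, and eldion make brybel.
ashion → rhonal (Recipe 7).
Using Recipe 15, brybel, rhonal, and eldion make tovule.
Using Recipe 5, tovule and venorn make esknal.
Using Recipe 4, esknal, eldion, and rhonal make markye.
markye + tovule → vorqil (Recipe 3).
vorqil → yulhex (Recipe 1).
belorn would need zororb, venorn, and rhonal (Recipe 9), but zororb is never obtained. ulehex would need arcule and markye (Recipe 11), but arcule is never obtained.

yulhex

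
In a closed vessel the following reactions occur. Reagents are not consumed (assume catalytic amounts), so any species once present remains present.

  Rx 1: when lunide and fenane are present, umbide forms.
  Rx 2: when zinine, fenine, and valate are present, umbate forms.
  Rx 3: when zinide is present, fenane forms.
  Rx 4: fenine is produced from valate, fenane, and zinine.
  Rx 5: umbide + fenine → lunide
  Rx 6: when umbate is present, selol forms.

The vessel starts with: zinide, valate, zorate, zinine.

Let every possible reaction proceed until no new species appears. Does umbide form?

No

umbide would need lunide and fenane (Rx 1), but lunide never forms.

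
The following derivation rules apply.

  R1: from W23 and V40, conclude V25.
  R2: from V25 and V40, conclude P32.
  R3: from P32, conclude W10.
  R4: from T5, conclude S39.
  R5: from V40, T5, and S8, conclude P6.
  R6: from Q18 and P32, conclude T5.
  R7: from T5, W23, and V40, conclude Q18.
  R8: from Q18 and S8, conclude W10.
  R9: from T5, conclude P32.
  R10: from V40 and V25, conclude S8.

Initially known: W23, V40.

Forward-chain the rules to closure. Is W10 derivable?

W23 and V40 hold, so V25 follows (R1).
From V25 and V40, R2 gives P32.
From P32, R3 gives W10.

Yes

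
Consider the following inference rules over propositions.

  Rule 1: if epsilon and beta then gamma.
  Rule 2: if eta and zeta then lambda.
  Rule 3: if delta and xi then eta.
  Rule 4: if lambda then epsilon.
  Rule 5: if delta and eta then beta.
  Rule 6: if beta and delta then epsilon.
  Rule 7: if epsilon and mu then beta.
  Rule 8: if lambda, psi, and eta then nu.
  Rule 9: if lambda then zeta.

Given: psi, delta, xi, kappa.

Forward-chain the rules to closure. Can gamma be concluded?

Yes

From delta and xi, Rule 3 gives eta.
delta and eta hold, so beta follows (Rule 5).
From beta and delta, Rule 6 gives epsilon.
epsilon and beta hold, so gamma follows (Rule 1).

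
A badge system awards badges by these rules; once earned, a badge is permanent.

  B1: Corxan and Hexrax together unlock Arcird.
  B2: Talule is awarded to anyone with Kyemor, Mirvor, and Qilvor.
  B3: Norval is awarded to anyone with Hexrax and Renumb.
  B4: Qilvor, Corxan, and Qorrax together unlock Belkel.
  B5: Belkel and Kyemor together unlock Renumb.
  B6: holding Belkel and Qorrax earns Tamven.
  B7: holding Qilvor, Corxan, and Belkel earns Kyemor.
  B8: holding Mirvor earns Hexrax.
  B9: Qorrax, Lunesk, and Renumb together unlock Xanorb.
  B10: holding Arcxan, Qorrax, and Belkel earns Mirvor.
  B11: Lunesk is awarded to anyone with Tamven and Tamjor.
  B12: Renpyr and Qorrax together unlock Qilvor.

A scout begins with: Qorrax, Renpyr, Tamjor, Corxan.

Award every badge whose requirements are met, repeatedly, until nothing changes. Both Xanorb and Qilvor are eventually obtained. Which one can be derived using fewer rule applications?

Qilvor: With Renpyr and Qorrax, Qilvor is earned (B12). [1 rule application]
Xanorb: With Renpyr and Qorrax, Qilvor is earned (B12). With Qilvor, Corxan, and Qorrax, Belkel is earned (B4). With Qilvor, Corxan, and Belkel, Kyemor is earned (B7). With Belkel and Qorrax, Tamven is earned (B6). With Tamven and Tamjor, Lunesk is earned (B11). With Belkel and Kyemor, Renumb is earned (B5). With Qorrax, Lunesk, and Renumb, Xanorb is earned (B9). [7 rule applications]
Qilvor needs fewer.

Qilvor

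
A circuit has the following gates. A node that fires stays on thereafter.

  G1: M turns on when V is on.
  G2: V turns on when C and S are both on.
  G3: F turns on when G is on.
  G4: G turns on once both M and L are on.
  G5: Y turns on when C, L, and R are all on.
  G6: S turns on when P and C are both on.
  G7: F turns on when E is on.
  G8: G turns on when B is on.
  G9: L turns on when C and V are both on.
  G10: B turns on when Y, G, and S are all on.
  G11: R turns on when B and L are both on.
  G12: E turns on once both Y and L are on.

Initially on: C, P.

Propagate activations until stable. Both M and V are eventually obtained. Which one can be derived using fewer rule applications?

V

V: G6: P and C on → S on. C and S are on, so V turns on (G2). [2 rule applications]
M: G6: P and C on → S on. G2: C and S on → V on. V is on, so M turns on (G1). [3 rule applications]
V needs fewer.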